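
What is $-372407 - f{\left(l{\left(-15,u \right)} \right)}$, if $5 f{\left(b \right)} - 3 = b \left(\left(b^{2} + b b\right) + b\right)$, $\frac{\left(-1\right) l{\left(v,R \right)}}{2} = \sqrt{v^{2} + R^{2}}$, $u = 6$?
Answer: $- \frac{1863082}{5} + \frac{12528 \sqrt{29}}{5} \approx -3.5912 \cdot 10^{5}$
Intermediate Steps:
$l{\left(v,R \right)} = - 2 \sqrt{R^{2} + v^{2}}$ ($l{\left(v,R \right)} = - 2 \sqrt{v^{2} + R^{2}} = - 2 \sqrt{R^{2} + v^{2}}$)
$f{\left(b \right)} = \frac{3}{5} + \frac{b \left(b + 2 b^{2}\right)}{5}$ ($f{\left(b \right)} = \frac{3}{5} + \frac{b \left(\left(b^{2} + b b\right) + b\right)}{5} = \frac{3}{5} + \frac{b \left(\left(b^{2} + b^{2}\right) + b\right)}{5} = \frac{3}{5} + \frac{b \left(2 b^{2} + b\right)}{5} = \frac{3}{5} + \frac{b \left(b + 2 b^{2}\right)}{5}$)
$-372407 - f{\left(l{\left(-15,u \right)} \right)} = -372407 - \left(\frac{3}{5} + \frac{\left(- 2 \sqrt{6^{2} + \left(-15\right)^{2}}\right)^{2}}{5} + \frac{2 \left(- 2 \sqrt{6^{2} + \left(-15\right)^{2}}\right)^{3}}{5}\right) = -372407 - \left(\frac{3}{5} + \frac{\left(- 2 \sqrt{36 + 225}\right)^{2}}{5} + \frac{2 \left(- 2 \sqrt{36 + 225}\right)^{3}}{5}\right) = -372407 - \left(\frac{3}{5} + \frac{\left(- 2 \sqrt{261}\right)^{2}}{5} + \frac{2 \left(- 2 \sqrt{261}\right)^{3}}{5}\right) = -372407 - \left(\frac{3}{5} + \frac{\left(- 2 \cdot 3 \sqrt{29}\right)^{2}}{5} + \frac{2 \left(- 2 \cdot 3 \sqrt{29}\right)^{3}}{5}\right) = -372407 - \left(\frac{3}{5} + \frac{\left(- 6 \sqrt{29}\right)^{2}}{5} + \frac{2 \left(- 6 \sqrt{29}\right)^{3}}{5}\right) = -372407 - \left(\frac{3}{5} + \frac{1}{5} \cdot 1044 + \frac{2 \left(- 6264 \sqrt{29}\right)}{5}\right) = -372407 - \left(\frac{3}{5} + \frac{1044}{5} - \frac{12528 \sqrt{29}}{5}\right) = -372407 - \left(\frac{1047}{5} - \frac{12528 \sqrt{29}}{5}\right) = - \frac{1863082}{5} + \frac{12528 \sqrt{29}}{5}$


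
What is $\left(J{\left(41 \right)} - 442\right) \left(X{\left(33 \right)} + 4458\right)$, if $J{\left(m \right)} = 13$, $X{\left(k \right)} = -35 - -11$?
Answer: $-1902186$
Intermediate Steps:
$X{\left(k \right)} = -24$ ($X{\left(k \right)} = -35 + 11 = -24$)
$\left(J{\left(41 \right)} - 442\right) \left(X{\left(33 \right)} + 4458\right) = \left(13 - 442\right) \left(-24 + 4458\right) = \left(-429\right) 4434 = -1902186$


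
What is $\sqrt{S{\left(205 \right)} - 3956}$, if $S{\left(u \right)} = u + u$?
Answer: $3 i \sqrt{394} \approx 59.548 i$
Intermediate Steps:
$S{\left(u \right)} = 2 u$
$\sqrt{S{\left(205 \right)} - 3956} = \sqrt{2 \cdot 205 - 3956} = \sqrt{410 - 3956} = \sqrt{-3546} = 3 i \sqrt{394}$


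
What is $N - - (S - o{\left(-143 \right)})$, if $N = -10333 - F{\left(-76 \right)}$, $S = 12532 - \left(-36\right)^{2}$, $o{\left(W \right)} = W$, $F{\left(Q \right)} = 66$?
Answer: $980$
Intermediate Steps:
$S = 11236$ ($S = 12532 - 1296 = 11236$)
$N = -10399$ ($N = -10333 - 66 = -10399$)
$N - - (S - o{\left(-143 \right)}) = -10399 - - (11236 - -143) = -10399 - - (11236 + 143) = -10399 - \left(-1\right) 11379 = -10399 - -11379 = -10399 + 11379 = 980$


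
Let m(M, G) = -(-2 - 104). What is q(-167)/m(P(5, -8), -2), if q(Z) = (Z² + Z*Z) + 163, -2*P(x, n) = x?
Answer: 55941/106 ≈ 527.75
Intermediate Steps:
P(x, n) = -x/2
m(M, G) = 106 (m(M, G) = -1*(-106) = 106)
q(Z) = 163 + 2*Z² (q(Z) = (Z² + Z²) + 163 = 2*Z² + 163 = 163 + 2*Z²)
q(-167)/m(P(5, -8), -2) = (163 + 2*(-167)²)/106 = (163 + 2*27889)*(1/106) = (163 + 55778)*(1/106) = 55941*(1/106) = 55941/106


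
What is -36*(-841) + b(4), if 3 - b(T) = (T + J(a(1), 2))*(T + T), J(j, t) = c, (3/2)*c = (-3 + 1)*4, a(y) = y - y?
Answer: 90869/3 ≈ 30290.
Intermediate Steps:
a(y) = 0
c = -16/3 (c = 2*((-3 + 1)*4)/3 = 2*(-2*4)/3 = (⅔)*(-8) = -16/3 ≈ -5.3333)
J(j, t) = -16/3
b(T) = 3 - 2*T*(-16/3 + T) (b(T) = 3 - (T - 16/3)*(T + T) = 3 - (-16/3 + T)*2*T = 3 - 2*T*(-16/3 + T))
-36*(-841) + b(4) = -36*(-841) + (3 - 2*4² + (32/3)*4) = 30276 + (3 - 2*16 + 128/3) = 30276 + (3 - 32 + 128/3) = 30276 + 41/3 = 90869/3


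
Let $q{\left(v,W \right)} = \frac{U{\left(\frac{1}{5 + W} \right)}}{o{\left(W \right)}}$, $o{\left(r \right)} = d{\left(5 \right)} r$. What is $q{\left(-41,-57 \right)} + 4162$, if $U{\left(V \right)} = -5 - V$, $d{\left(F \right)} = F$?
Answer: $\frac{61681099}{14820} \approx 4162.0$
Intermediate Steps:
$o{\left(r \right)} = 5 r$
$q{\left(v,W \right)} = \frac{-5 - \frac{1}{5 + W}}{5 W}$
$q{\left(-41,-57 \right)} + 4162 = \frac{- \frac{26}{5} - -57}{\left(-57\right) \left(5 - 57\right)} + 4162 = - \frac{- \frac{26}{5} + 57}{57 \left(-52\right)} + 4162 = \left(- \frac{1}{57}\right) \left(- \frac{1}{52}\right) \frac{259}{5} + 4162 = \frac{259}{14820} + 4162 = \frac{61681099}{14820}$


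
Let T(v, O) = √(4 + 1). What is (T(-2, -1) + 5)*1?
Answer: 5 + √5 ≈ 7.2361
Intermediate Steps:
T(v, O) = √5
(T(-2, -1) + 5)*1 = (√5 + 5)*1 = (5 + √5)*1 = 5 + √5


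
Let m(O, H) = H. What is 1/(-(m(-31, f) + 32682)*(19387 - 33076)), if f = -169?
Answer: 1/445070457 ≈ 2.2468e-9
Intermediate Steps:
1/(-(m(-31, f) + 32682)*(19387 - 33076)) = 1/(-(-169 + 32682)*(19387 - 33076)) = 1/(-32513*(-13689)) = 1/(-1*(-445070457)) = 1/445070457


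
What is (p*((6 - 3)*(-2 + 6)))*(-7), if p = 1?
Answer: -84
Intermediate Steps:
(p*((6 - 3)*(-2 + 6)))*(-7) = (1*((6 - 3)*(-2 + 6)))*(-7) = (1*(3*4))*(-7) = (1*12)*(-7) = 12*(-7) = -84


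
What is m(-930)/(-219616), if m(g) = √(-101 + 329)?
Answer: -√57/109808 ≈ -6.8755e-5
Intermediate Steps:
m(g) = 2*√57 (m(g) = √228 = 2*√57)
m(-930)/(-219616) = (2*√57)/(-219616) = (2*√57)*(-1/219616) = -√57/109808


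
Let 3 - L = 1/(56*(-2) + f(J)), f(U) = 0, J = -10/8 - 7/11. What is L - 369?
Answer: -40991/112 ≈ -365.99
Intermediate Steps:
J = -83/44 (J = -10*⅛ - 7*1/11 = -5/4 - 7/11 = -83/44 ≈ -1.8864)
L = 337/112 (L = 3 - 1/(56*(-2) + 0) = 3 - 1/(-112 + 0) = 3 - 1/(-112) = 3 - 1*(-1/112) = 3 + 1/112 = 337/112 ≈ 3.0089)
L - 369 = 337/112 - 369 = -40991/112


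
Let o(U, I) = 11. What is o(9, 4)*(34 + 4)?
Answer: 418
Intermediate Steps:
o(9, 4)*(34 + 4) = 11*(34 + 4) = 11*38 = 418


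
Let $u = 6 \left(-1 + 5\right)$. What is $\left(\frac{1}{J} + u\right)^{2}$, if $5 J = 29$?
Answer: $\frac{491401}{841} \approx 584.31$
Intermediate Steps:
$J = \frac{29}{5}$ ($J = \frac{1}{5} \cdot 29 = \frac{29}{5} \approx 5.8$)
$u = 24$ ($u = 6 \cdot 4 = 24$)
$\left(\frac{1}{J} + u\right)^{2} = \left(\frac{1}{\frac{29}{5}} + 24\right)^{2} = \left(\frac{5}{29} + 24\right)^{2} = \left(\frac{701}{29}\right)^{2} = \frac{491401}{841}$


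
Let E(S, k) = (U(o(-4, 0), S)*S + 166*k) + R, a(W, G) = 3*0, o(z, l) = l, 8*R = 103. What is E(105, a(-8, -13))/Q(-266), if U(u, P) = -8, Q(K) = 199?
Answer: -6617/1592 ≈ -4.1564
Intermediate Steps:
R = 103/8 (R = (1/8)*103 = 103/8 ≈ 12.875)
a(W, G) = 0
E(S, k) = 103/8 - 8*S + 166*k (E(S, k) = (-8*S + 166*k) + 103/8 = 103/8 - 8*S + 166*k)
E(105, a(-8, -13))/Q(-266) = (103/8 - 8*105 + 166*0)/199 = (103/8 - 840 + 0)*(1/199) = -6617/8*1/199 = -6617/1592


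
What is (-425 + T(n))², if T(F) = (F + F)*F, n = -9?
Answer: 69169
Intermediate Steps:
T(F) = 2*F² (T(F) = (2*F)*F = 2*F²)
(-425 + T(n))² = (-425 + 2*(-9)²)² = (-425 + 2*81)² = (-425 + 162)² = (-263)² = 69169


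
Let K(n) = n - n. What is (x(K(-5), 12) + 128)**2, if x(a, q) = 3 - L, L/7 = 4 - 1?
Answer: 12100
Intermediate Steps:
L = 21 (L = 7*(4 - 1) = 7*3 = 21)
K(n) = 0
x(a, q) = -18 (x(a, q) = 3 - 1*21 = 3 - 21 = -18)
(x(K(-5), 12) + 128)**2 = (-18 + 128)**2 = 110**2 = 12100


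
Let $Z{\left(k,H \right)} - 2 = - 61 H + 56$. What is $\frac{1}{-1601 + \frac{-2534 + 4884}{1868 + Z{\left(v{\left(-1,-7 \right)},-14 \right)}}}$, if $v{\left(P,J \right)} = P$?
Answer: $- \frac{278}{444843} \approx -0.00062494$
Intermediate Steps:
$Z{\left(k,H \right)} = 58 - 61 H$ ($Z{\left(k,H \right)} = 2 - \left(-56 + 61 H\right) = 58 - 61 H$)
$\frac{1}{-1601 + \frac{-2534 + 4884}{1868 + Z{\left(v{\left(-1,-7 \right)},-14 \right)}}} = \frac{1}{-1601 + \frac{-2534 + 4884}{1868 + \left(58 - -854\right)}} = \frac{1}{-1601 + \frac{2350}{1868 + \left(58 + 854\right)}} = \frac{1}{-1601 + \frac{2350}{1868 + 912}} = \frac{1}{-1601 + \frac{2350}{2780}} = \frac{1}{-1601 + 2350 \cdot \frac{1}{2780}} = \frac{1}{-1601 + \frac{235}{278}} = \frac{1}{- \frac{444843}{278}} = - \frac{278}{444843}$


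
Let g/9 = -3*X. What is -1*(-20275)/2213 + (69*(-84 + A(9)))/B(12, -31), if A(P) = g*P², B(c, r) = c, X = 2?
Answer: -113413321/4426 ≈ -25624.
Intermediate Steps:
g = -54 (g = 9*(-3*2) = 9*(-6) = -54)
A(P) = -54*P²
-1*(-20275)/2213 + (69*(-84 + A(9)))/B(12, -31) = -1*(-20275)/2213 + (69*(-84 - 54*9²))/12 = 20275*(1/2213) + (69*(-84 - 54*81))*(1/12) = 20275/2213 + (69*(-84 - 4374))*(1/12) = 20275/2213 + (69*(-4458))*(1/12) = 20275/2213 - 307602*1/12 = 20275/2213 - 51267/2 = -113413321/4426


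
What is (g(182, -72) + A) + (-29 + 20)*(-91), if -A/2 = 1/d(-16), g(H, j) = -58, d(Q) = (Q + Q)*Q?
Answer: 194815/256 ≈ 761.00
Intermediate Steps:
d(Q) = 2*Q² (d(Q) = (2*Q)*Q = 2*Q²)
A = -1/256 (A = -2/(2*(-16)²) = -2/(2*256) = -2/512 = -2*1/512 = -1/256 ≈ -0.0039063)
(g(182, -72) + A) + (-29 + 20)*(-91) = (-58 - 1/256) + (-29 + 20)*(-91) = -14849/256 - 9*(-91) = -14849/256 + 819 = 194815/256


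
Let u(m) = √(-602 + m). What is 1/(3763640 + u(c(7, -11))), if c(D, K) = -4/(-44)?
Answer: 41400040/155814846552221 - I*√72831/155814846552221 ≈ 2.657e-7 - 1.732e-12*I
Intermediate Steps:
c(D, K) = 1/11 (c(D, K) = -4*(-1/44) = 1/11)
1/(3763640 + u(c(7, -11))) = 1/(3763640 + √(-602 + 1/11)) = 1/(3763640 + √(-6621/11)) = 1/(3763640 + I*√72831/11)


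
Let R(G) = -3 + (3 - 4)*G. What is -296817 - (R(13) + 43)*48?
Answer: -298113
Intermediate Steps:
R(G) = -3 - G
-296817 - (R(13) + 43)*48 = -296817 - ((-3 - 1*13) + 43)*48 = -296817 - ((-3 - 13) + 43)*48 = -296817 - (-16 + 43)*48 = -296817 - 27*48 = -296817 - 1*1296 = -296817 - 1296 = -298113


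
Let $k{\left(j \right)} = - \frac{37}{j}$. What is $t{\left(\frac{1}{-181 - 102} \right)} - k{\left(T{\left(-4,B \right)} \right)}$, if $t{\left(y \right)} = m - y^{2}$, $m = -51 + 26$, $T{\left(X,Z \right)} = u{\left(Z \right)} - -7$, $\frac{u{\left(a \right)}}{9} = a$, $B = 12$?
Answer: $- \frac{227292697}{9210235} \approx -24.678$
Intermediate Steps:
$u{\left(a \right)} = 9 a$
$T{\left(X,Z \right)} = 7 + 9 Z$ ($T{\left(X,Z \right)} = 9 Z - -7 = 9 Z + 7 = 7 + 9 Z$)
$m = -25$
$t{\left(y \right)} = -25 - y^{2}$
$t{\left(\frac{1}{-181 - 102} \right)} - k{\left(T{\left(-4,B \right)} \right)} = \left(-25 - \left(\frac{1}{-181 - 102}\right)^{2}\right) - - \frac{37}{7 + 9 \cdot 12} = \left(-25 - \left(\frac{1}{-283}\right)^{2}\right) - - \frac{37}{7 + 108} = \left(-25 - \left(- \frac{1}{283}\right)^{2}\right) - - \frac{37}{115} = \left(-25 - \frac{1}{80089}\right) - \left(-37\right) \frac{1}{115} = \left(-25 - \frac{1}{80089}\right) - - \frac{37}{115} = - \frac{2002226}{80089} + \frac{37}{115} = - \frac{227292697}{9210235}$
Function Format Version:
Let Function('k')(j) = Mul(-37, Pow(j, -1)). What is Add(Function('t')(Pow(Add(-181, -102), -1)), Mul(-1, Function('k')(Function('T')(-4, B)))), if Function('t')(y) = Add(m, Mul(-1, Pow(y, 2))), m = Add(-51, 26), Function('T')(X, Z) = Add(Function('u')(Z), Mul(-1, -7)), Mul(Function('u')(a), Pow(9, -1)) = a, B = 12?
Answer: Rational(-227292697, 9210235) ≈ -24.678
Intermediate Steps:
Function('u')(a) = Mul(9, a)
Function('T')(X, Z) = Add(7, Mul(9, Z)) (Function('T')(X, Z) = Add(Mul(9, Z), Mul(-1, -7)) = Add(Mul(9, Z), 7) = Add(7, Mul(9, Z)))
m = -25
Function('t')(y) = Add(-25, Mul(-1, Pow(y, 2)))
Add(Function('t')(Pow(Add(-181, -102), -1)), Mul(-1, Function('k')(Function('T')(-4, B)))) = Add(Add(-25, Mul(-1, Pow(Pow(Add(-181, -102), -1), 2))), Mul(-1, Mul(-37, Pow(Add(7, Mul(9, 12)), -1)))) = Add(Add(-25, Mul(-1, Pow(Pow(-283, -1), 2))), Mul(-1, Mul(-37, Pow(Add(7, 108), -1)))) = Add(Add(-25, Mul(-1, Pow(Rational(-1, 283), 2))), Mul(-1, Mul(-37, Pow(115, -1)))) = Add(Add(-25, Mul(-1, Rational(1, 80089))), Mul(-1, Mul(-37, Rational(1, 115)))) = Add(Add(-25, Rational(-1, 80089)), Mul(-1, Rational(-37, 115))) = Add(Rational(-2002226, 80089), Rational(37, 115)) = Rational(-227292697, 9210235)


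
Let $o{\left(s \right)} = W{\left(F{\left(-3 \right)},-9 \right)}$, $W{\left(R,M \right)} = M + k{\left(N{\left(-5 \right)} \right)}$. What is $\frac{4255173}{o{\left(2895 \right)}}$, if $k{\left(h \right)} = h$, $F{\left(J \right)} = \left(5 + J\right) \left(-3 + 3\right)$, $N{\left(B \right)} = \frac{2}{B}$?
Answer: $- \frac{21275865}{47} \approx -4.5268 \cdot 10^{5}$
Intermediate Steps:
$F{\left(J \right)} = 0$ ($F{\left(J \right)} = \left(5 + J\right) 0 = 0$)
$W{\left(R,M \right)} = - \frac{2}{5} + M$ ($W{\left(R,M \right)} = M + \frac{2}{-5} = M + 2 \left(- \frac{1}{5}\right) = M - \frac{2}{5} = - \frac{2}{5} + M$)
$o{\left(s \right)} = - \frac{47}{5}$ ($o{\left(s \right)} = - \frac{2}{5} - 9 = - \frac{47}{5}$)
$\frac{4255173}{o{\left(2895 \right)}} = \frac{4255173}{- \frac{47}{5}} = 4255173 \left(- \frac{5}{47}\right) = - \frac{21275865}{47}$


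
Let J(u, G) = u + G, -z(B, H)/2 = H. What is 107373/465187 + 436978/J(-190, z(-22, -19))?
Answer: -101630082095/35354212 ≈ -2874.6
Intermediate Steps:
z(B, H) = -2*H
J(u, G) = G + u
107373/465187 + 436978/J(-190, z(-22, -19)) = 107373/465187 + 436978/(-2*(-19) - 190) = 107373*(1/465187) + 436978/(38 - 190) = 107373/465187 + 436978/(-152) = 107373/465187 + 436978*(-1/152) = 107373/465187 - 218489/76 = -101630082095/35354212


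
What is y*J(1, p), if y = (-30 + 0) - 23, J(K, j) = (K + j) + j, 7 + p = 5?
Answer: 159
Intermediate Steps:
p = -2 (p = -7 + 5 = -2)
J(K, j) = K + 2*j
y = -53 (y = -30 - 23 = -53)
y*J(1, p) = -53*(1 + 2*(-2)) = -53*(1 - 4) = -53*(-3) = 159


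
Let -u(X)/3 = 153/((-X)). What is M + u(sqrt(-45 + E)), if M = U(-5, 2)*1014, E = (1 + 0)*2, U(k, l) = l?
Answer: 2028 - 459*I*sqrt(43)/43 ≈ 2028.0 - 69.997*I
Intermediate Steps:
E = 2 (E = 1*2 = 2)
M = 2028 (M = 2*1014 = 2028)
u(X) = 459/X (u(X) = -459/((-X)) = -459*(-1/X) = -(-459)/X = 459/X)
M + u(sqrt(-45 + E)) = 2028 + 459/(sqrt(-45 + 2)) = 2028 + 459/(sqrt(-43)) = 2028 + 459/((I*sqrt(43))) = 2028 + 459*(-I*sqrt(43)/43) = 2028 - 459*I*sqrt(43)/43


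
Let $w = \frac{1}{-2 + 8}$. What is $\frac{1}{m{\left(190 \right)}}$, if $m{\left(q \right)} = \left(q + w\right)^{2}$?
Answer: $\frac{36}{1301881} \approx 2.7652 \cdot 10^{-5}$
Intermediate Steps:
$w = \frac{1}{6} \approx 0.16667$
$m{\left(q \right)} = \left(\frac{1}{6} + q\right)^{2}$ ($m{\left(q \right)} = \left(q + \frac{1}{6}\right)^{2} = \left(\frac{1}{6} + q\right)^{2}$)
$\frac{1}{m{\left(190 \right)}} = \frac{1}{\frac{1}{36} \left(1 + 6 \cdot 190\right)^{2}} = \frac{1}{\frac{1}{36} \left(1 + 1140\right)^{2}} = \frac{1}{\frac{1}{36} \cdot 1141^{2}} = \frac{1}{\frac{1}{36} \cdot 1301881} = \frac{1}{\frac{1301881}{36}} = \frac{36}{1301881}$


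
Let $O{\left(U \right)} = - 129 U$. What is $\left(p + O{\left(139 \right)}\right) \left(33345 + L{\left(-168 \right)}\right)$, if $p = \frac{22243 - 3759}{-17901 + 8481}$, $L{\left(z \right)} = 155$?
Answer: $- \frac{282955244200}{471} \approx -6.0075 \cdot 10^{8}$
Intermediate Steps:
$p = - \frac{4621}{2355}$ ($p = \frac{18484}{-9420} = 18484 \left(- \frac{1}{9420}\right) = - \frac{4621}{2355} \approx -1.9622$)
$\left(p + O{\left(139 \right)}\right) \left(33345 + L{\left(-168 \right)}\right) = \left(- \frac{4621}{2355} - 17931\right) \left(33345 + 155\right) = \left(- \frac{4621}{2355} - 17931\right) 33500 = \left(- \frac{42232126}{2355}\right) 33500 = - \frac{282955244200}{471}$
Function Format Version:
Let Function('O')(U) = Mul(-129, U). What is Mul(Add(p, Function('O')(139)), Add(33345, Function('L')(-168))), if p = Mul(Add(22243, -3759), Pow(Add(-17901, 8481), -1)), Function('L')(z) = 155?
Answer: Rational(-282955244200, 471) ≈ -6.0075e+8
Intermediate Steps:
p = Rational(-4621, 2355) (p = Mul(18484, Pow(-9420, -1)) = Mul(18484, Rational(-1, 9420)) = Rational(-4621, 2355) ≈ -1.9622)
Mul(Add(p, Function('O')(139)), Add(33345, Function('L')(-168))) = Mul(Add(Rational(-4621, 2355), Mul(-129, 139)), Add(33345, 155)) = Mul(Add(Rational(-4621, 2355), -17931), 33500) = Mul(Rational(-42232126, 2355), 33500) = Rational(-282955244200, 471)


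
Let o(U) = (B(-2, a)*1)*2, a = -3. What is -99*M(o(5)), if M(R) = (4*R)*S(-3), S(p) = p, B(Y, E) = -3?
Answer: -7128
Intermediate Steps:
o(U) = -6 (o(U) = -3*1*2 = -3*2 = -6)
M(R) = -12*R (M(R) = (4*R)*(-3) = -12*R)
-99*M(o(5)) = -(-1188)*(-6) = -99*72 = -7128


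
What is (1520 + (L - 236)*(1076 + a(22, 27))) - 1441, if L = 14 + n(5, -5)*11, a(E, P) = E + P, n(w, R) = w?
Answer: -187796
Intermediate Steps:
L = 69 (L = 14 + 5*11 = 14 + 55 = 69)
(1520 + (L - 236)*(1076 + a(22, 27))) - 1441 = (1520 + (69 - 236)*(1076 + (22 + 27))) - 1441 = (1520 - 167*(1076 + 49)) - 1441 = (1520 - 167*1125) - 1441 = (1520 - 187875) - 1441 = -186355 - 1441 = -187796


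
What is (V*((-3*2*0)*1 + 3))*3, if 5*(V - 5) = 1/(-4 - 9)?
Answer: 2916/65 ≈ 44.862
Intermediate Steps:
V = 324/65 (V = 5 + 1/(5*(-4 - 9)) = 5 + (⅕)/(-13) = 5 + (⅕)*(-1/13) = 5 - 1/65 = 324/65 ≈ 4.9846)
(V*((-3*2*0)*1 + 3))*3 = (324*((-3*2*0)*1 + 3)/65)*3 = (324*(-6*0*1 + 3)/65)*3 = (324*(0*1 + 3)/65)*3 = (324*(0 + 3)/65)*3 = ((324/65)*3)*3 = (972/65)*3 = 2916/65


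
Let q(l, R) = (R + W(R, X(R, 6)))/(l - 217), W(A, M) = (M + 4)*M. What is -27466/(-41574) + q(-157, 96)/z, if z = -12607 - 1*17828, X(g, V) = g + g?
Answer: 26183788951/39435329505 ≈ 0.66397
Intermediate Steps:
X(g, V) = 2*g
W(A, M) = M*(4 + M) (W(A, M) = (4 + M)*M = M*(4 + M))
q(l, R) = (R + 2*R*(4 + 2*R))/(-217 + l) (q(l, R) = (R + (2*R)*(4 + 2*R))/(l - 217) = (R + 2*R*(4 + 2*R))/(-217 + l))
z = -30435 (z = -12607 - 17828 = -30435)
-27466/(-41574) + q(-157, 96)/z = -27466/(-41574) + (96*(9 + 4*96)/(-217 - 157))/(-30435) = -27466*(-1/41574) + (96*(9 + 384)/(-374))*(-1/30435) = 13733/20787 + (96*(-1/374)*393)*(-1/30435) = 13733/20787 - 18864/187*(-1/30435) = 13733/20787 + 6288/1897115 = 26183788951/39435329505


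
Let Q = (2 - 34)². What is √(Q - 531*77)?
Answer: I*√39863 ≈ 199.66*I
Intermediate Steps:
Q = 1024 (Q = (-32)² = 1024)
√(Q - 531*77) = √(1024 - 531*77) = √(1024 - 40887) = √(-39863) = I*√39863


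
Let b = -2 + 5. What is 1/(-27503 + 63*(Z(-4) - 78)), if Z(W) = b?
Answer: -1/32228 ≈ -3.1029e-5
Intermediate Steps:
b = 3
Z(W) = 3
1/(-27503 + 63*(Z(-4) - 78)) = 1/(-27503 + 63*(3 - 78)) = 1/(-27503 + 63*(-75)) = 1/(-27503 - 4725) = 1/(-32228) = -1/32228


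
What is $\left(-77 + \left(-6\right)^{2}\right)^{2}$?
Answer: $1681$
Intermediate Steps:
$\left(-77 + \left(-6\right)^{2}\right)^{2} = \left(-77 + 36\right)^{2} = \left(-41\right)^{2} = 1681$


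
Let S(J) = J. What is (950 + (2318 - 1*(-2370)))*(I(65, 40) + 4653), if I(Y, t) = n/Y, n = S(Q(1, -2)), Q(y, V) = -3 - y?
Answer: 1705162358/65 ≈ 2.6233e+7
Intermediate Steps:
n = -4 (n = -3 - 1*1 = -3 - 1 = -4)
I(Y, t) = -4/Y
(950 + (2318 - 1*(-2370)))*(I(65, 40) + 4653) = (950 + (2318 - 1*(-2370)))*(-4/65 + 4653) = (950 + (2318 + 2370))*(-4*1/65 + 4653) = (950 + 4688)*(-4/65 + 4653) = 5638*(302441/65) = 1705162358/65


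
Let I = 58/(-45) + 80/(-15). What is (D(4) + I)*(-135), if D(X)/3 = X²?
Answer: -5586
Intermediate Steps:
D(X) = 3*X²
I = -298/45 (I = 58*(-1/45) + 80*(-1/15) = -58/45 - 16/3 = -298/45 ≈ -6.6222)
(D(4) + I)*(-135) = (3*4² - 298/45)*(-135) = (3*16 - 298/45)*(-135) = (48 - 298/45)*(-135) = (1862/45)*(-135) = -5586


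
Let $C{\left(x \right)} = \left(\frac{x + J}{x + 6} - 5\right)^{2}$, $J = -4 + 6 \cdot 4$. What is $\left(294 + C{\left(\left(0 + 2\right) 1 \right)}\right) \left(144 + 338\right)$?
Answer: $\frac{1153185}{8} \approx 1.4415 \cdot 10^{5}$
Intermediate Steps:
$J = 20$ ($J = -4 + 24 = 20$)
$C{\left(x \right)} = \left(-5 + \frac{20 + x}{6 + x}\right)^{2}$ ($C{\left(x \right)} = \left(\frac{x + 20}{x + 6} - 5\right)^{2} = \left(\frac{20 + x}{6 + x} - 5\right)^{2} = \left(-5 + \frac{20 + x}{6 + x}\right)^{2}$)
$\left(294 + C{\left(\left(0 + 2\right) 1 \right)}\right) \left(144 + 338\right) = \left(294 + \frac{4 \left(5 + 2 \left(0 + 2\right) 1\right)^{2}}{\left(6 + \left(0 + 2\right) 1\right)^{2}}\right) \left(144 + 338\right) = \left(294 + \frac{4 \left(5 + 2 \cdot 2 \cdot 1\right)^{2}}{\left(6 + 2 \cdot 1\right)^{2}}\right) 482 = \left(294 + \frac{4 \left(5 + 2 \cdot 2\right)^{2}}{\left(6 + 2\right)^{2}}\right) 482 = \left(294 + \frac{4 \left(5 + 4\right)^{2}}{64}\right) 482 = \left(294 + 4 \cdot 9^{2} \cdot \frac{1}{64}\right) 482 = \left(294 + 4 \cdot 81 \cdot \frac{1}{64}\right) 482 = \left(294 + \frac{81}{16}\right) 482 = \frac{4785}{16} \cdot 482 = \frac{1153185}{8}$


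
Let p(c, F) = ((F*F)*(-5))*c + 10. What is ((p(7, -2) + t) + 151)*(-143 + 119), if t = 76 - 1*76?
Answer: -504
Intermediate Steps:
p(c, F) = 10 - 5*c*F**2 (p(c, F) = (F**2*(-5))*c + 10 = (-5*F**2)*c + 10 = -5*c*F**2 + 10 = 10 - 5*c*F**2)
t = 0 (t = 76 - 76 = 0)
((p(7, -2) + t) + 151)*(-143 + 119) = (((10 - 5*7*(-2)**2) + 0) + 151)*(-143 + 119) = (((10 - 5*7*4) + 0) + 151)*(-24) = (((10 - 140) + 0) + 151)*(-24) = ((-130 + 0) + 151)*(-24) = (-130 + 151)*(-24) = 21*(-24) = -504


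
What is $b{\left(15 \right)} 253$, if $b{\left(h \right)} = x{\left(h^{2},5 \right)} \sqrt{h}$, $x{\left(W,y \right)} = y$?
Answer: $1265 \sqrt{15} \approx 4899.3$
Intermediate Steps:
$b{\left(h \right)} = 5 \sqrt{h}$
$b{\left(15 \right)} 253 = 5 \sqrt{15} \cdot 253 = 1265 \sqrt{15}$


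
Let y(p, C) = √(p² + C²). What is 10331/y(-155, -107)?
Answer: 10331*√35474/35474 ≈ 54.851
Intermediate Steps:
y(p, C) = √(C² + p²)
10331/y(-155, -107) = 10331/(√((-107)² + (-155)²)) = 10331/(√(11449 + 24025)) = 10331/(√35474) = 10331*(√35474/35474) = 10331*√35474/35474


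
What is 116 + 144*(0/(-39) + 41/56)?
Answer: 1550/7 ≈ 221.43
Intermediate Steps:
116 + 144*(0/(-39) + 41/56) = 116 + 144*(0*(-1/39) + 41*(1/56)) = 116 + 144*(0 + 41/56) = 116 + 144*(41/56) = 116 + 738/7 = 1550/7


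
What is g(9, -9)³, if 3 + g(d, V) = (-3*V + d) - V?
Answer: 74088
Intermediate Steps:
g(d, V) = -3 + d - 4*V (g(d, V) = -3 + ((-3*V + d) - V) = -3 + ((d - 3*V) - V) = -3 + (d - 4*V) = -3 + d - 4*V)
g(9, -9)³ = (-3 + 9 - 4*(-9))³ = (-3 + 9 + 36)³ = 42³ = 74088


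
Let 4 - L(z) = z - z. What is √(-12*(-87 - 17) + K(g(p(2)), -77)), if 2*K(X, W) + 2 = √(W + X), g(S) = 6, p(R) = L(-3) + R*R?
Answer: √(4988 + 2*I*√71)/2 ≈ 35.313 + 0.059653*I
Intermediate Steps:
L(z) = 4 (L(z) = 4 - (z - z) = 4 - 1*0 = 4 + 0 = 4)
p(R) = 4 + R² (p(R) = 4 + R*R = 4 + R²)
K(X, W) = -1 + √(W + X)/2
√(-12*(-87 - 17) + K(g(p(2)), -77)) = √(-12*(-87 - 17) + (-1 + √(-77 + 6)/2)) = √(-12*(-104) + (-1 + √(-71)/2)) = √(1248 + (-1 + (I*√71)/2)) = √(1248 + (-1 + I*√71/2)) = √(1247 + I*√71/2)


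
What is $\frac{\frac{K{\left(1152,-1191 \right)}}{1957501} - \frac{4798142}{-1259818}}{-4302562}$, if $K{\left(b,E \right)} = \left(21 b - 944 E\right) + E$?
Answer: $- \frac{387062973344}{378947379039075847} \approx -1.0214 \cdot 10^{-6}$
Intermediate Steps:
$K{\left(b,E \right)} = - 943 E + 21 b$ ($K{\left(b,E \right)} = \left(- 944 E + 21 b\right) + E = - 943 E + 21 b$)
$\frac{\frac{K{\left(1152,-1191 \right)}}{1957501} - \frac{4798142}{-1259818}}{-4302562} = \frac{\frac{\left(-943\right) \left(-1191\right) + 21 \cdot 1152}{1957501} - \frac{4798142}{-1259818}}{-4302562} = \left(\left(1123113 + 24192\right) \frac{1}{1957501} - - \frac{2399071}{629909}\right) \left(- \frac{1}{4302562}\right) = \left(1147305 \cdot \frac{1}{1957501} + \frac{2399071}{629909}\right) \left(- \frac{1}{4302562}\right) = \left(\frac{1147305}{1957501} + \frac{2399071}{629909}\right) \left(- \frac{1}{4302562}\right) = \frac{774125946688}{176149642487} \left(- \frac{1}{4302562}\right) = - \frac{387062973344}{378947379039075847}$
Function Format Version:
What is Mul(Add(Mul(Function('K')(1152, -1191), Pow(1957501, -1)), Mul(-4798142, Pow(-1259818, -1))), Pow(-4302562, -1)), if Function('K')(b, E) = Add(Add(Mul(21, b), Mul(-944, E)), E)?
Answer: Rational(-387062973344, 378947379039075847) ≈ -1.0214e-6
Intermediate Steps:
Function('K')(b, E) = Add(Mul(-943, E), Mul(21, b)) (Function('K')(b, E) = Add(Add(Mul(-944, E), Mul(21, b)), E) = Add(Mul(-943, E), Mul(21, b)))
Mul(Add(Mul(Function('K')(1152, -1191), Pow(1957501, -1)), Mul(-4798142, Pow(-1259818, -1))), Pow(-4302562, -1)) = Mul(Add(Mul(Add(Mul(-943, -1191), Mul(21, 1152)), Pow(1957501, -1)), Mul(-4798142, Pow(-1259818, -1))), Pow(-4302562, -1)) = Mul(Add(Mul(Add(1123113, 24192), Rational(1, 1957501)), Mul(-4798142, Rational(-1, 1259818))), Rational(-1, 4302562)) = Mul(Add(Mul(1147305, Rational(1, 1957501)), Rational(2399071, 629909)), Rational(-1, 4302562)) = Mul(Add(Rational(1147305, 1957501), Rational(2399071, 629909)), Rational(-1, 4302562)) = Mul(Rational(774125946688, 176149642487), Rational(-1, 4302562)) = Rational(-387062973344, 378947379039075847)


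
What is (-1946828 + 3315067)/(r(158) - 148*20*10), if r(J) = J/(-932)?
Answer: -637599374/13793679 ≈ -46.224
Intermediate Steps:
r(J) = -J/932 (r(J) = J*(-1/932) = -J/932)
(-1946828 + 3315067)/(r(158) - 148*20*10) = (-1946828 + 3315067)/(-1/932*158 - 148*20*10) = 1368239/(-79/466 - 2960*10) = 1368239/(-79/466 - 29600) = 1368239/(-13793679/466) = 1368239*(-466/13793679) = -637599374/13793679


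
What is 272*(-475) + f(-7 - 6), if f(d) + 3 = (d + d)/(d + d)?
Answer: -129202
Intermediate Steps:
f(d) = -2 (f(d) = -3 + (d + d)/(d + d) = -3 + (2*d)/((2*d)) = -3 + (2*d)*(1/(2*d)) = -3 + 1 = -2)
272*(-475) + f(-7 - 6) = 272*(-475) - 2 = -129200 - 2 = -129202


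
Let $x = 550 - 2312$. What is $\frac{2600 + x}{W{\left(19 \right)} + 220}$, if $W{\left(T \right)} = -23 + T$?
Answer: $\frac{419}{108} \approx 3.8796$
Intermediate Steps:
$x = -1762$
$\frac{2600 + x}{W{\left(19 \right)} + 220} = \frac{2600 - 1762}{\left(-23 + 19\right) + 220} = \frac{838}{-4 + 220} = \frac{838}{216} = 838 \cdot \frac{1}{216} = \frac{419}{108}$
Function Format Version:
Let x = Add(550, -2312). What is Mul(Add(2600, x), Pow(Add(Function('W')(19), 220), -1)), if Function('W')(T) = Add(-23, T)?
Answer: Rational(419, 108) ≈ 3.8796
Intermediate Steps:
x = -1762
Mul(Add(2600, x), Pow(Add(Function('W')(19), 220), -1)) = Mul(Add(2600, -1762), Pow(Add(Add(-23, 19), 220), -1)) = Mul(838, Pow(Add(-4, 220), -1)) = Mul(838, Pow(216, -1)) = Mul(838, Rational(1, 216)) = Rational(419, 108)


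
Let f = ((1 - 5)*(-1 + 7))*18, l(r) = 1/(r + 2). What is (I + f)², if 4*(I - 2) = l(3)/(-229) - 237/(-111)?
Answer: 1324136832693481/7179172900 ≈ 1.8444e+5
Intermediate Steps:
l(r) = 1/(2 + r)
I = 214669/84730 (I = 2 + (1/((2 + 3)*(-229)) - 237/(-111))/4 = 2 + (-1/229/5 - 237*(-1/111))/4 = 2 + ((⅕)*(-1/229) + 79/37)/4 = 2 + (-1/1145 + 79/37)/4 = 2 + (¼)*(90418/42365) = 2 + 45209/84730 = 214669/84730 ≈ 2.5336)
f = -432 (f = -4*6*18 = -24*18 = -432)
(I + f)² = (214669/84730 - 432)² = (-36388691/84730)² = 1324136832693481/7179172900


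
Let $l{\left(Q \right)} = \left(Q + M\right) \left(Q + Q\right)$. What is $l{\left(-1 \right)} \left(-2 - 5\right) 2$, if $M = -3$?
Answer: $-112$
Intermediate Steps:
$l{\left(Q \right)} = 2 Q \left(-3 + Q\right)$ ($l{\left(Q \right)} = \left(Q - 3\right) \left(Q + Q\right) = \left(-3 + Q\right) 2 Q = 2 Q \left(-3 + Q\right)$)
$l{\left(-1 \right)} \left(-2 - 5\right) 2 = 2 \left(-1\right) \left(-3 - 1\right) \left(-2 - 5\right) 2 = 2 \left(-1\right) \left(-4\right) \left(-7\right) 2 = 8 \left(-7\right) 2 = \left(-56\right) 2 = -112$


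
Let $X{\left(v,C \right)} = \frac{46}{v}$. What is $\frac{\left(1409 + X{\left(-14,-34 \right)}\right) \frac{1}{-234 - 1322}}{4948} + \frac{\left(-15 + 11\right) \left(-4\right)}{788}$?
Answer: $\frac{13352249}{663565147} \approx 0.020122$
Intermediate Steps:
$\frac{\left(1409 + X{\left(-14,-34 \right)}\right) \frac{1}{-234 - 1322}}{4948} + \frac{\left(-15 + 11\right) \left(-4\right)}{788} = \frac{\left(1409 + \frac{46}{-14}\right) \frac{1}{-234 - 1322}}{4948} + \frac{\left(-15 + 11\right) \left(-4\right)}{788} = \frac{1409 + 46 \left(- \frac{1}{14}\right)}{-1556} \cdot \frac{1}{4948} + \left(-4\right) \left(-4\right) \frac{1}{788} = \left(1409 - \frac{23}{7}\right) \left(- \frac{1}{1556}\right) \frac{1}{4948} + 16 \cdot \frac{1}{788} = \frac{9840}{7} \left(- \frac{1}{1556}\right) \frac{1}{4948} + \frac{4}{197} = \left(- \frac{2460}{2723}\right) \frac{1}{4948} + \frac{4}{197} = - \frac{615}{3368351} + \frac{4}{197} = \frac{13352249}{663565147}$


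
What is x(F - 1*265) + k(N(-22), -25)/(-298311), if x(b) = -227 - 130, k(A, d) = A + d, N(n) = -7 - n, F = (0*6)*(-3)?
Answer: -106497017/298311 ≈ -357.00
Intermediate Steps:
F = 0 (F = 0*(-3) = 0)
x(b) = -357
x(F - 1*265) + k(N(-22), -25)/(-298311) = -357 + ((-7 - 1*(-22)) - 25)/(-298311) = -357 + ((-7 + 22) - 25)*(-1/298311) = -357 + (15 - 25)*(-1/298311) = -357 - 10*(-1/298311) = -357 + 10/298311 = -106497017/298311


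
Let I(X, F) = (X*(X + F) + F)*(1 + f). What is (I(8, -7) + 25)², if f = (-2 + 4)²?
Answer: 900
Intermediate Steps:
f = 4 (f = 2² = 4)
I(X, F) = 5*F + 5*X*(F + X) (I(X, F) = (X*(X + F) + F)*(1 + 4) = (X*(F + X) + F)*5 = (F + X*(F + X))*5 = 5*F + 5*X*(F + X))
(I(8, -7) + 25)² = ((5*(-7) + 5*8² + 5*(-7)*8) + 25)² = ((-35 + 5*64 - 280) + 25)² = ((-35 + 320 - 280) + 25)² = (5 + 25)² = 30² = 900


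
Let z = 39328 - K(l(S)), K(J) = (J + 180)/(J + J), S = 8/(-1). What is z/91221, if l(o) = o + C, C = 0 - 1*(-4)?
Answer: 39350/91221 ≈ 0.43137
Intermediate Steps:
C = 4 (C = 0 + 4 = 4)
S = -8 (S = 8*(-1) = -8)
l(o) = 4 + o (l(o) = o + 4 = 4 + o)
K(J) = (180 + J)/(2*J) (K(J) = (180 + J)/((2*J)) = (180 + J)*(1/(2*J)) = (180 + J)/(2*J))
z = 39350 (z = 39328 - (180 + (4 - 8))/(2*(4 - 8)) = 39328 - (180 - 4)/(2*(-4)) = 39328 - (-1)*176/(2*4) = 39328 - 1*(-22) = 39328 + 22 = 39350)
z/91221 = 39350/91221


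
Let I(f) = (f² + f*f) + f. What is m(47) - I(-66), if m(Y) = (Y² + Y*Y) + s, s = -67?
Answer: -4295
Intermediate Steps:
m(Y) = -67 + 2*Y² (m(Y) = (Y² + Y*Y) - 67 = (Y² + Y²) - 67 = 2*Y² - 67 = -67 + 2*Y²)
I(f) = f + 2*f² (I(f) = (f² + f²) + f = 2*f² + f = f + 2*f²)
m(47) - I(-66) = (-67 + 2*47²) - (-66)*(1 + 2*(-66)) = (-67 + 2*2209) - (-66)*(1 - 132) = (-67 + 4418) - (-66)*(-131) = 4351 - 1*8646 = 4351 - 8646 = -4295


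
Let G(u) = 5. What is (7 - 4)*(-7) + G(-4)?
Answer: -16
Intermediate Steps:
(7 - 4)*(-7) + G(-4) = (7 - 4)*(-7) + 5 = 3*(-7) + 5 = -21 + 5 = -16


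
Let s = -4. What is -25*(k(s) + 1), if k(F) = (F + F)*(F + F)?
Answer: -1625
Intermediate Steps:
k(F) = 4*F**2 (k(F) = (2*F)*(2*F) = 4*F**2)
-25*(k(s) + 1) = -25*(4*(-4)**2 + 1) = -25*(4*16 + 1) = -25*(64 + 1) = -25*65 = -1625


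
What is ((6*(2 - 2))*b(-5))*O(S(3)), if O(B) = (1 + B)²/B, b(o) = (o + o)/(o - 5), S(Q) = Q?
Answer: 0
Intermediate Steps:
b(o) = 2*o/(-5 + o) (b(o) = (2*o)/(-5 + o) = 2*o/(-5 + o))
O(B) = (1 + B)²/B
((6*(2 - 2))*b(-5))*O(S(3)) = ((6*(2 - 2))*(2*(-5)/(-5 - 5)))*((1 + 3)²/3) = ((6*0)*(2*(-5)/(-10)))*((⅓)*4²) = (0*(2*(-5)*(-⅒)))*((⅓)*16) = (0*1)*(16/3) = 0*(16/3) = 0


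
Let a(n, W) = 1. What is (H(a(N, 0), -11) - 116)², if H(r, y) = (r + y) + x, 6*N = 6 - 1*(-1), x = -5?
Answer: 17161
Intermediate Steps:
N = 7/6 (N = (6 - 1*(-1))/6 = (6 + 1)/6 = (⅙)*7 = 7/6 ≈ 1.1667)
H(r, y) = -5 + r + y (H(r, y) = (r + y) - 5 = -5 + r + y)
(H(a(N, 0), -11) - 116)² = ((-5 + 1 - 11) - 116)² = (-15 - 116)² = (-131)² = 17161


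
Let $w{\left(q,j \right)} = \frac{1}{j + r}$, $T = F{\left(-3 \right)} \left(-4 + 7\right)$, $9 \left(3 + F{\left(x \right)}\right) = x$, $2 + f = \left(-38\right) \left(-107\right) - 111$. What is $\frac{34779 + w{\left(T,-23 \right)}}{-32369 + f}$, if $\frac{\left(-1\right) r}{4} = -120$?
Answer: $- \frac{3973501}{3246528} \approx -1.2239$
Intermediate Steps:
$f = 3953$ ($f = -2 - -3955 = -2 + \left(4066 - 111\right) = -2 + 3955 = 3953$)
$r = 480$ ($r = \left(-4\right) \left(-120\right) = 480$)
$F{\left(x \right)} = -3 + \frac{x}{9}$
$T = -10$ ($T = \left(-3 + \frac{1}{9} \left(-3\right)\right) \left(-4 + 7\right) = \left(-3 - \frac{1}{3}\right) 3 = \left(- \frac{10}{3}\right) 3 = -10$)
$w{\left(q,j \right)} = \frac{1}{480 + j}$ ($w{\left(q,j \right)} = \frac{1}{j + 480} = \frac{1}{480 + j}$)
$\frac{34779 + w{\left(T,-23 \right)}}{-32369 + f} = \frac{34779 + \frac{1}{480 - 23}}{-32369 + 3953} = \frac{34779 + \frac{1}{457}}{-28416} = \left(34779 + \frac{1}{457}\right) \left(- \frac{1}{28416}\right) = \frac{15894004}{457} \left(- \frac{1}{28416}\right) = - \frac{3973501}{3246528}$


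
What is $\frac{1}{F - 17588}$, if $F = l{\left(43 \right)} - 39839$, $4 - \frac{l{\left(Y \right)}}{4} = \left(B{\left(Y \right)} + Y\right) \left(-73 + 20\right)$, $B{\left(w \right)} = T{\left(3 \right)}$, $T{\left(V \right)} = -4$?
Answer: $- \frac{1}{49143} \approx -2.0349 \cdot 10^{-5}$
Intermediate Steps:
$B{\left(w \right)} = -4$
$l{\left(Y \right)} = -832 + 212 Y$ ($l{\left(Y \right)} = 16 - 4 \left(-4 + Y\right) \left(-73 + 20\right) = 16 - 4 \left(-4 + Y\right) \left(-53\right) = 16 - 4 \left(212 - 53 Y\right) = 16 + \left(-848 + 212 Y\right) = -832 + 212 Y$)
$F = -31555$ ($F = \left(-832 + 212 \cdot 43\right) - 39839 = \left(-832 + 9116\right) - 39839 = 8284 - 39839 = -31555$)
$\frac{1}{F - 17588} = \frac{1}{-31555 - 17588} = \frac{1}{-49143} = - \frac{1}{49143}$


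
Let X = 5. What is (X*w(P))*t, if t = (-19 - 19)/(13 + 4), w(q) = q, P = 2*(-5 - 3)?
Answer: 3040/17 ≈ 178.82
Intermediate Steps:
P = -16 (P = 2*(-8) = -16)
t = -38/17 ≈ -2.2353
(X*w(P))*t = (5*(-16))*(-38/17) = -80*(-38/17) = 3040/17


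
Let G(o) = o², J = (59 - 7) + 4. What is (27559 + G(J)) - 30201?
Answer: 494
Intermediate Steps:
J = 56 (J = 52 + 4 = 56)
(27559 + G(J)) - 30201 = (27559 + 56²) - 30201 = (27559 + 3136) - 30201 = 30695 - 30201 = 494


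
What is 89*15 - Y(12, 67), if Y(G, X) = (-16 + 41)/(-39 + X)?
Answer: 37355/28 ≈ 1334.1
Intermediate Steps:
Y(G, X) = 25/(-39 + X)
89*15 - Y(12, 67) = 89*15 - 25/(-39 + 67) = 1335 - 25/28 = 37355/28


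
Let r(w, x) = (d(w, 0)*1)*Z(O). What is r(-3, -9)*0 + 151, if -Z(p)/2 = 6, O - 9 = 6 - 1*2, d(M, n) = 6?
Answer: 151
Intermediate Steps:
O = 13 (O = 9 + (6 - 1*2) = 9 + (6 - 2) = 9 + 4 = 13)
Z(p) = -12 (Z(p) = -2*6 = -12)
r(w, x) = -72 (r(w, x) = (6*1)*(-12) = 6*(-12) = -72)
r(-3, -9)*0 + 151 = -72*0 + 151 = 0 + 151 = 151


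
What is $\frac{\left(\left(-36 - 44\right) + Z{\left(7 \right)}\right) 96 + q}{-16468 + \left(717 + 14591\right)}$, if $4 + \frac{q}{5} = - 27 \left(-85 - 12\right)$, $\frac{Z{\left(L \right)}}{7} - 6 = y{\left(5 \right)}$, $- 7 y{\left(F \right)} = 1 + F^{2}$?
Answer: $- \frac{239}{40} \approx -5.975$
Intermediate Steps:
$y{\left(F \right)} = - \frac{1}{7} - \frac{F^{2}}{7}$ ($y{\left(F \right)} = - \frac{1 + F^{2}}{7} = - \frac{1}{7} - \frac{F^{2}}{7}$)
$Z{\left(L \right)} = 16$ ($Z{\left(L \right)} = 42 + 7 \left(- \frac{1}{7} - \frac{5^{2}}{7}\right) = 42 + 7 \left(- \frac{1}{7} - \frac{25}{7}\right) = 42 + 7 \left(- \frac{26}{7}\right) = 42 - 26 = 16$)
$q = 13075$ ($q = -20 + 5 \left(- 27 \left(-85 - 12\right)\right) = -20 + 5 \left(\left(-27\right) \left(-97\right)\right) = -20 + 5 \cdot 2619 = -20 + 13095 = 13075$)
$\frac{\left(\left(-36 - 44\right) + Z{\left(7 \right)}\right) 96 + q}{-16468 + \left(717 + 14591\right)} = \frac{\left(\left(-36 - 44\right) + 16\right) 96 + 13075}{-16468 + \left(717 + 14591\right)} = \frac{\left(\left(-36 - 44\right) + 16\right) 96 + 13075}{-16468 + 15308} = \frac{\left(-80 + 16\right) 96 + 13075}{-1160} = \left(\left(-64\right) 96 + 13075\right) \left(- \frac{1}{1160}\right) = \left(-6144 + 13075\right) \left(- \frac{1}{1160}\right) = 6931 \left(- \frac{1}{1160}\right) = - \frac{239}{40}$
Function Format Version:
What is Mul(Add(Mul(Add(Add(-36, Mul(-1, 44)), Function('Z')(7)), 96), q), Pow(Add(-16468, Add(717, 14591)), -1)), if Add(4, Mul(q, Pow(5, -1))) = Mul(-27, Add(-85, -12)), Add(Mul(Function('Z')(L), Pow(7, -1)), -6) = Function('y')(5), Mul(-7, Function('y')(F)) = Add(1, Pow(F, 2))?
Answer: Rational(-239, 40) ≈ -5.9750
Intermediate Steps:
Function('y')(F) = Add(Rational(-1, 7), Mul(Rational(-1, 7), Pow(F, 2))) (Function('y')(F) = Mul(Rational(-1, 7), Add(1, Pow(F, 2))) = Add(Rational(-1, 7), Mul(Rational(-1, 7), Pow(F, 2))))
Function('Z')(L) = 16 (Function('Z')(L) = Add(42, Mul(7, Add(Rational(-1, 7), Mul(Rational(-1, 7), Pow(5, 2))))) = Add(42, Mul(7, Add(Rational(-1, 7), Mul(Rational(-1, 7), 25)))) = Add(42, Mul(7, Add(Rational(-1, 7), Rational(-25, 7)))) = Add(42, Mul(7, Rational(-26, 7))) = Add(42, -26) = 16)
q = 13075 (q = Add(-20, Mul(5, Mul(-27, Add(-85, -12)))) = Add(-20, Mul(5, Mul(-27, -97))) = Add(-20, Mul(5, 2619)) = Add(-20, 13095) = 13075)
Mul(Add(Mul(Add(Add(-36, Mul(-1, 44)), Function('Z')(7)), 96), q), Pow(Add(-16468, Add(717, 14591)), -1)) = Mul(Add(Mul(Add(Add(-36, Mul(-1, 44)), 16), 96), 13075), Pow(Add(-16468, Add(717, 14591)), -1)) = Mul(Add(Mul(Add(Add(-36, -44), 16), 96), 13075), Pow(Add(-16468, 15308), -1)) = Mul(Add(Mul(Add(-80, 16), 96), 13075), Pow(-1160, -1)) = Mul(Add(Mul(-64, 96), 13075), Rational(-1, 1160)) = Mul(Add(-6144, 13075), Rational(-1, 1160)) = Mul(6931, Rational(-1, 1160)) = Rational(-239, 40)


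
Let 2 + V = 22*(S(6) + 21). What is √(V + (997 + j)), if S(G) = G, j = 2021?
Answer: 19*√10 ≈ 60.083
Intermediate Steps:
V = 592 (V = -2 + 22*(6 + 21) = -2 + 22*27 = -2 + 594 = 592)
√(V + (997 + j)) = √(592 + (997 + 2021)) = √(592 + 3018) = √3610 = 19*√10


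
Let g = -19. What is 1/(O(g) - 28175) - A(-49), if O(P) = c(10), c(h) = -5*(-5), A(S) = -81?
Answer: 2280149/28150 ≈ 81.000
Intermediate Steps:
c(h) = 25
O(P) = 25
1/(O(g) - 28175) - A(-49) = 1/(25 - 28175) - 1*(-81) = 1/(-28150) + 81 = -1/28150 + 81 = 2280149/28150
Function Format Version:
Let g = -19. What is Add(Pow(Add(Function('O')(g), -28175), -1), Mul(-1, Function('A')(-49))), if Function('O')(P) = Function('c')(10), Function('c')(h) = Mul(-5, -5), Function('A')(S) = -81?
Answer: Rational(2280149, 28150) ≈ 81.000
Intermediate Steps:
Function('c')(h) = 25
Function('O')(P) = 25
Add(Pow(Add(Function('O')(g), -28175), -1), Mul(-1, Function('A')(-49))) = Add(Pow(Add(25, -28175), -1), Mul(-1, -81)) = Add(Pow(-28150, -1), 81) = Add(Rational(-1, 28150), 81) = Rational(2280149, 28150)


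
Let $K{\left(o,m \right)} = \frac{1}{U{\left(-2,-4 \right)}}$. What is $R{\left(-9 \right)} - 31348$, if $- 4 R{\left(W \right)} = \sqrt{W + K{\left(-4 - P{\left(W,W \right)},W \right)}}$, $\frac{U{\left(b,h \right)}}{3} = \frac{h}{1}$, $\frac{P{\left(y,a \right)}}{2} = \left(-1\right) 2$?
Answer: $-31348 - \frac{i \sqrt{327}}{24} \approx -31348.0 - 0.75346 i$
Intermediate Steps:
$P{\left(y,a \right)} = -4$ ($P{\left(y,a \right)} = 2 \left(\left(-1\right) 2\right) = 2 \left(-2\right) = -4$)
$U{\left(b,h \right)} = 3 h$ ($U{\left(b,h \right)} = 3 \frac{h}{1} = 3 h 1 = 3 h$)
$K{\left(o,m \right)} = - \frac{1}{12}$ ($K{\left(o,m \right)} = \frac{1}{3 \left(-4\right)} = \frac{1}{-12} = - \frac{1}{12}$)
$R{\left(W \right)} = - \frac{\sqrt{- \frac{1}{12} + W}}{4}$ ($R{\left(W \right)} = - \frac{\sqrt{W - \frac{1}{12}}}{4} = - \frac{\sqrt{- \frac{1}{12} + W}}{4}$)
$R{\left(-9 \right)} - 31348 = - \frac{\sqrt{-3 + 36 \left(-9\right)}}{24} - 31348 = - \frac{\sqrt{-3 - 324}}{24} - 31348 = - \frac{\sqrt{-327}}{24} - 31348 = - \frac{i \sqrt{327}}{24} - 31348 = -31348 - \frac{i \sqrt{327}}{24}$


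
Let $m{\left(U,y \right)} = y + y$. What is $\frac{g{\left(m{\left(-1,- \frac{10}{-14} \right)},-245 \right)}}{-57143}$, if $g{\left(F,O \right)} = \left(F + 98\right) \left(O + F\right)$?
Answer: $\frac{1186680}{2800007} \approx 0.42381$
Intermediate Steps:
$m{\left(U,y \right)} = 2 y$
$g{\left(F,O \right)} = \left(98 + F\right) \left(F + O\right)$
$\frac{g{\left(m{\left(-1,- \frac{10}{-14} \right)},-245 \right)}}{-57143} = \frac{\left(2 \left(- \frac{10}{-14}\right)\right)^{2} + 98 \cdot 2 \left(- \frac{10}{-14}\right) + 98 \left(-245\right) + 2 \left(- \frac{10}{-14}\right) \left(-245\right)}{-57143} = \left(\left(2 \left(\left(-10\right) \left(- \frac{1}{14}\right)\right)\right)^{2} + 98 \cdot 2 \left(\left(-10\right) \left(- \frac{1}{14}\right)\right) - 24010 + 2 \left(\left(-10\right) \left(- \frac{1}{14}\right)\right) \left(-245\right)\right) \left(- \frac{1}{57143}\right) = \left(\left(2 \cdot \frac{5}{7}\right)^{2} + 98 \cdot 2 \cdot \frac{5}{7} - 24010 + 2 \cdot \frac{5}{7} \left(-245\right)\right) \left(- \frac{1}{57143}\right) = \left(\left(\frac{10}{7}\right)^{2} + 98 \cdot \frac{10}{7} - 24010 + \frac{10}{7} \left(-245\right)\right) \left(- \frac{1}{57143}\right) = \left(\frac{100}{49} + 140 - 24010 - 350\right) \left(- \frac{1}{57143}\right) = \left(- \frac{1186680}{49}\right) \left(- \frac{1}{57143}\right) = \frac{1186680}{2800007}$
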